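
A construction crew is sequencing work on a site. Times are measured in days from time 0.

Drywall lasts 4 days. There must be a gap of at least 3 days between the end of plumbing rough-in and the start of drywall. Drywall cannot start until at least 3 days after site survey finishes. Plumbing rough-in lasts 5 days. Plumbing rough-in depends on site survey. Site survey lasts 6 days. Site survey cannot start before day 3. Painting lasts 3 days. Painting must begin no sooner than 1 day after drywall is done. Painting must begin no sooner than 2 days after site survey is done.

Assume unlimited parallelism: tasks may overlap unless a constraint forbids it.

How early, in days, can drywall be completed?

After its own release at day 3, site survey can start at day 3 and finishes at day 9.
Plumbing rough-in waits on site survey (finishes day 9), so it starts at day 9 and finishes at 9 + 5 = day 14.
Drywall cannot start until plumbing rough-in (finishes day 14, plus 3-day gap → day 17); site survey (finishes day 9, plus 3-day gap → day 12). The controlling bound is day 17, so drywall finishes at 17 + 4 = day 21.

21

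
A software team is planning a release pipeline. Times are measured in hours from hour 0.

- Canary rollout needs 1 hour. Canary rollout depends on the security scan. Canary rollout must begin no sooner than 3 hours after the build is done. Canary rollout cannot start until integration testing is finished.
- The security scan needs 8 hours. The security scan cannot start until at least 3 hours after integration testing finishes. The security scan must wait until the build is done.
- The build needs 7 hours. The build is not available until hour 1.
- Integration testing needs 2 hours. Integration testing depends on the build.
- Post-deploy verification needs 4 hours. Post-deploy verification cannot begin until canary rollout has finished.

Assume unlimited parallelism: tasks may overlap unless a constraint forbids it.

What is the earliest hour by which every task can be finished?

The build cannot begin until its own release at hour 1. It runs from hour 1 to 1 + 7 = hour 8.
Integration testing cannot begin until the build (finishes hour 8). It runs from hour 8 to 8 + 2 = hour 10.
The security scan needs all of integration testing (finishes hour 10, plus 3-hour gap → hour 13); the build (finishes hour 8). That puts its earliest start at hour 13; it finishes at 13 + 8 = hour 21.
Canary rollout needs all of the security scan (finishes hour 21); the build (finishes hour 8, plus 3-hour gap → hour 11); integration testing (finishes hour 10). That puts its earliest start at hour 21; it finishes at 21 + 1 = hour 22.
Post-deploy verification waits on canary rollout (finishes hour 22), so it starts at hour 22 and finishes at 22 + 4 = hour 26.
All tasks are finished once the last one completes. Finish times: The build at 8, Integration testing at 10, The security scan at 21, Canary rollout at 22, Post-deploy verification at 26. The latest is hour 26.

26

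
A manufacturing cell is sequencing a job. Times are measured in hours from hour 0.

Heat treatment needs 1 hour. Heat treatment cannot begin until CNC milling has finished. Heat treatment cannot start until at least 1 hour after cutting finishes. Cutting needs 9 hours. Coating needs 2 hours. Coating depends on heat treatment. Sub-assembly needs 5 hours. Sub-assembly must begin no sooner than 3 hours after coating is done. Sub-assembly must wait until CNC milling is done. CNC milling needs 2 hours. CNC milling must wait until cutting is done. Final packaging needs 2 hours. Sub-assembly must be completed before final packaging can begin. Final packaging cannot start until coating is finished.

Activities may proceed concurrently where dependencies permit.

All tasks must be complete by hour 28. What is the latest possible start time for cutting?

4

Final packaging has no dependents, so it just needs to finish by hour 28. Starting by 28 − 2 = hour 26 achieves that.
Since final packaging (must start by hour 26) depends on it, sub-assembly must finish by hour 26. Backing off its 5-hour duration gives a latest start of hour 21.
For coating: sub-assembly (must start by hour 21, minus 3-hour gap → hour 18); final packaging (must start by hour 26). The most restrictive is hour 18; with a 2-hour duration, coating must start by hour 16.
Since coating (must start by hour 16) depends on it, heat treatment must finish by hour 16. Backing off its 1-hour duration gives a latest start of hour 15.
CNC milling feeds heat treatment (must start by hour 15); sub-assembly (must start by hour 21). Taking the minimum, CNC milling must finish by hour 15 and start by 15 − 2 = hour 13.
For cutting: CNC milling (must start by hour 13); heat treatment (must start by hour 15, minus 1-hour gap → hour 14). The most restrictive is hour 13; with a 9-hour duration, cutting must start by hour 4.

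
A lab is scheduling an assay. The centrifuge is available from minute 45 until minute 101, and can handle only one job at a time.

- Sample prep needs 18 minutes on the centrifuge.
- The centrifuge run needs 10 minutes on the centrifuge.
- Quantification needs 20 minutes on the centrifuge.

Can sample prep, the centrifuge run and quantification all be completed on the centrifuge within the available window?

Yes

The centrifuge window is 101 − 45 = 56 minutes.
Running back to back, the jobs need 18 + 10 + 20 = 48 minutes on the centrifuge.
Since 48 ≤ 56, they fit within the window.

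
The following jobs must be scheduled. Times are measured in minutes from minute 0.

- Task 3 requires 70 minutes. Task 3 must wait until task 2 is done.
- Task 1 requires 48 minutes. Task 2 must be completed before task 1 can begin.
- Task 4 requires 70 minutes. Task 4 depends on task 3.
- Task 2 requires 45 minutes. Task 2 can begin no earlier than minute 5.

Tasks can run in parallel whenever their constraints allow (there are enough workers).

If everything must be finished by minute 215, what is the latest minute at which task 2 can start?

30

Task 1 must finish by minute 215; it takes 48 minutes, so it must start by 215 − 48 = minute 167.
To finish by minute 215, task 4 (duration 70) must start no later than minute 145.
Since task 4 (must start by minute 145) depends on it, task 3 must finish by minute 145. Backing off its 70-minute duration gives a latest start of minute 75.
Task 2 must finish in time for task 1 (must start by minute 167); task 3 (must start by minute 75). The tightest is minute 75, so task 2 must start by 75 − 45 = minute 30.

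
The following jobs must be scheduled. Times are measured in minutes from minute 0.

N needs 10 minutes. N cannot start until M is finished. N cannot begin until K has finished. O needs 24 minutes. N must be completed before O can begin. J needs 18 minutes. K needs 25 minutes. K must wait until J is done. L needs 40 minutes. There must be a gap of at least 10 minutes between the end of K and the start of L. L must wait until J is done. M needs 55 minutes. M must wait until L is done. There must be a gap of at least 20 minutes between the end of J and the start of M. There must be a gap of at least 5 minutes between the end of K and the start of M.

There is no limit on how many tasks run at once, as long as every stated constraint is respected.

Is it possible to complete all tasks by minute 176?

J can start immediately at minute 0; it finishes at minute 18.
K cannot begin until J (finishes minute 18). It runs from minute 18 to 18 + 25 = minute 43.
L cannot start until K (finishes minute 43, plus 10-minute gap → minute 53); J (finishes minute 18). The controlling bound is minute 53, so L finishes at 53 + 40 = minute 93.
M has to wait for L (finishes minute 93); J (finishes minute 18, plus 20-minute gap → minute 38); K (finishes minute 43, plus 5-minute gap → minute 48). The latest of these is minute 93, so M runs minute 93 to 93 + 55 = minute 148.
N cannot start until M (finishes minute 148); K (finishes minute 43). The controlling bound is minute 148, so N finishes at 148 + 10 = minute 158.
After N (finishes minute 158), O can start at minute 158 and finishes at minute 182.
The earliest everything can be done is minute 182, which is after the deadline of 176, so it is not possible.

No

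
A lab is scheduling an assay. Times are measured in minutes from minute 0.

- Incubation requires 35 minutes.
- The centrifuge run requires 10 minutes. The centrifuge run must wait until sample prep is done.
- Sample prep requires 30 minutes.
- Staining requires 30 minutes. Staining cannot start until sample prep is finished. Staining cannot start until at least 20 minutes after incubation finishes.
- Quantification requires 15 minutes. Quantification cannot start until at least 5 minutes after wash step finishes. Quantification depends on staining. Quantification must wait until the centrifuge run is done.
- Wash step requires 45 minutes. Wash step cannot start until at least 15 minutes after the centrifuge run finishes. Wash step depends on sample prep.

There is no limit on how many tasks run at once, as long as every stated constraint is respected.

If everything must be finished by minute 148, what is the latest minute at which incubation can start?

48

Quantification has no dependents, so it just needs to finish by minute 148. Starting by 148 − 15 = minute 133 achieves that.
Staining feeds into quantification (must start by minute 133); so staining must finish by minute 133 and therefore start by minute 103.
Since staining (must start by minute 103, minus 20-minute gap → minute 83) depends on it, incubation must finish by minute 83. Backing off its 35-minute duration gives a latest start of minute 48.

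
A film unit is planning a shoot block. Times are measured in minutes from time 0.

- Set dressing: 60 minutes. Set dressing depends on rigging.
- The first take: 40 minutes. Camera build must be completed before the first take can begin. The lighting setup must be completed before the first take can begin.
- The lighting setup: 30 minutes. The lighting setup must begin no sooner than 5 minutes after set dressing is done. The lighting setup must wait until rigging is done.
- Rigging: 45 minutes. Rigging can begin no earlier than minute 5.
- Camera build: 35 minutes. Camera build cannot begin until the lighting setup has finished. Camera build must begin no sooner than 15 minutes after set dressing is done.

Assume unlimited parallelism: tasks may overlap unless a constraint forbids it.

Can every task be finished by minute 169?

After its own release at minute 5, rigging can start at minute 5 and finishes at minute 50.
Set dressing cannot begin until rigging (finishes minute 50). It runs from minute 50 to 50 + 60 = minute 110.
The lighting setup needs all of set dressing (finishes minute 110, plus 5-minute gap → minute 115); rigging (finishes minute 50). That puts its earliest start at minute 115; it finishes at 115 + 30 = minute 145.
Camera build has to wait for the lighting setup (finishes minute 145); set dressing (finishes minute 110, plus 15-minute gap → minute 125). The latest of these is minute 145, so camera build runs minute 145 to 145 + 35 = minute 180.
The first take has to wait for camera build (finishes minute 180); the lighting setup (finishes minute 145). The latest of these is minute 180, so the first take runs minute 180 to 180 + 40 = minute 220.
The earliest everything can be done is minute 220, which is after the deadline of 169, so it is not possible.

No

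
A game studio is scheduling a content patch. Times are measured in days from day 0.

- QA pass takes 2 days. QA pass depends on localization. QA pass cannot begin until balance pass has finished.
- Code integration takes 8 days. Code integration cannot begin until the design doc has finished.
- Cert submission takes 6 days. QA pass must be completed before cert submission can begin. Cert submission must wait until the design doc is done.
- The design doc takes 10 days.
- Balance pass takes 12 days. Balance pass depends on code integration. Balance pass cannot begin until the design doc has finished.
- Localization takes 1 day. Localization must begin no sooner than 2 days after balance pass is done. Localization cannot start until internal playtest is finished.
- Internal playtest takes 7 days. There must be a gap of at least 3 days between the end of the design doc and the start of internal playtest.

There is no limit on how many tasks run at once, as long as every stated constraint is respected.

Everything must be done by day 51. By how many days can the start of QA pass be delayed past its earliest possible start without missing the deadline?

10

The design doc has no prerequisites, so it starts at day 0 and finishes at day 10.
After the design doc (finishes day 10, plus 3-day gap → day 13), internal playtest can start at day 13 and finishes at day 20.
Code integration cannot begin until the design doc (finishes day 10). It runs from day 10 to 10 + 8 = day 18.
Balance pass needs all of code integration (finishes day 18); the design doc (finishes day 10). That puts its earliest start at day 18; it finishes at 18 + 12 = day 30.
Localization cannot start until balance pass (finishes day 30, plus 2-day gap → day 32); internal playtest (finishes day 20). The controlling bound is day 32, so localization finishes at 32 + 1 = day 33.
For QA pass: localization (finishes day 33); balance pass (finishes day 30). Taking the maximum gives a start of day 33, and it finishes at 33 + 2 = day 35.

Working backward from the deadline:
Cert submission has no dependents, so it just needs to finish by day 51. Starting by 51 − 6 = day 45 achieves that.
QA pass must finish before cert submission (must start by day 45). With a 2-day duration, QA pass must start by 45 − 2 = day 43.
So QA pass can start as early as day 33 and as late as day 43, giving 43 − 33 = 10 days of slack.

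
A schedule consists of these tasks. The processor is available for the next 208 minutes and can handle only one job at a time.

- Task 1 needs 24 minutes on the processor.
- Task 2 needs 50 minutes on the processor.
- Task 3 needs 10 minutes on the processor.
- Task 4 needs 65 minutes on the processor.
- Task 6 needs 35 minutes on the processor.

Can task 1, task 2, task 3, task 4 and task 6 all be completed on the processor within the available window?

Running back to back, the jobs need 24 + 50 + 10 + 65 + 35 = 184 minutes on the processor.
Since 184 ≤ 208, they fit within the window.

Yes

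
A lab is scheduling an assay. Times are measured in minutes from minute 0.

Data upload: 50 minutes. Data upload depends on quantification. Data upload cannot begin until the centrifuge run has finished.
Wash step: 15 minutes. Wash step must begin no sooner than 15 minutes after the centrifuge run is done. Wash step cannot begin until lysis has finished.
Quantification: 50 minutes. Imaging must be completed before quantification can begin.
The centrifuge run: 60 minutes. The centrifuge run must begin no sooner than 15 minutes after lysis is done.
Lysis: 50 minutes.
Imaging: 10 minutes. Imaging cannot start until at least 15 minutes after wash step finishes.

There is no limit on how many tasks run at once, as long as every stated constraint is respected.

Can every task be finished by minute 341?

Yes

Lysis can start immediately at minute 0; it finishes at minute 50.
The centrifuge run waits on lysis (finishes minute 50, plus 15-minute gap → minute 65), so it starts at minute 65 and finishes at 65 + 60 = minute 125.
Wash step cannot start until the centrifuge run (finishes minute 125, plus 15-minute gap → minute 140); lysis (finishes minute 50). The controlling bound is minute 140, so wash step finishes at 140 + 15 = minute 155.
Imaging cannot begin until wash step (finishes minute 155, plus 15-minute gap → minute 170). It runs from minute 170 to 170 + 10 = minute 180.
Quantification cannot begin until imaging (finishes minute 180). It runs from minute 180 to 180 + 50 = minute 230.
For data upload: quantification (finishes minute 230); the centrifuge run (finishes minute 125). Taking the maximum gives a start of minute 230, and it finishes at 230 + 50 = minute 280.
Every task is finished by minute 280, which is no later than the deadline of 341, so the schedule is feasible.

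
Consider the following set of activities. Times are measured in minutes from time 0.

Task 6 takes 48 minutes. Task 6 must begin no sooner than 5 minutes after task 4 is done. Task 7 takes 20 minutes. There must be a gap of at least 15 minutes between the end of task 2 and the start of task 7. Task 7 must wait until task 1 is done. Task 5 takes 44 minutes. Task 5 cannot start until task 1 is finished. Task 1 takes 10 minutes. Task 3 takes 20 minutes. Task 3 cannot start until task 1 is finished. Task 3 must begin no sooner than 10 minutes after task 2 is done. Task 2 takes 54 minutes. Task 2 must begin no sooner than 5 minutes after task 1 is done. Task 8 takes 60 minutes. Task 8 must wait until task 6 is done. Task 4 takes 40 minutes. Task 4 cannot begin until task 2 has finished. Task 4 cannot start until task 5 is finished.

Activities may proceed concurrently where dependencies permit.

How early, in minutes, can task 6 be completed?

Task 1 can start immediately at minute 0; it finishes at minute 10.
Task 5 waits on task 1 (finishes minute 10), so it starts at minute 10 and finishes at 10 + 44 = minute 54.
After task 1 (finishes minute 10, plus 5-minute gap → minute 15), task 2 can start at minute 15 and finishes at minute 69.
Task 4 cannot start until task 2 (finishes minute 69); task 5 (finishes minute 54). The controlling bound is minute 69, so task 4 finishes at 69 + 40 = minute 109.
Task 6 cannot begin until task 4 (finishes minute 109, plus 5-minute gap → minute 114). It runs from minute 114 to 114 + 48 = minute 162.

162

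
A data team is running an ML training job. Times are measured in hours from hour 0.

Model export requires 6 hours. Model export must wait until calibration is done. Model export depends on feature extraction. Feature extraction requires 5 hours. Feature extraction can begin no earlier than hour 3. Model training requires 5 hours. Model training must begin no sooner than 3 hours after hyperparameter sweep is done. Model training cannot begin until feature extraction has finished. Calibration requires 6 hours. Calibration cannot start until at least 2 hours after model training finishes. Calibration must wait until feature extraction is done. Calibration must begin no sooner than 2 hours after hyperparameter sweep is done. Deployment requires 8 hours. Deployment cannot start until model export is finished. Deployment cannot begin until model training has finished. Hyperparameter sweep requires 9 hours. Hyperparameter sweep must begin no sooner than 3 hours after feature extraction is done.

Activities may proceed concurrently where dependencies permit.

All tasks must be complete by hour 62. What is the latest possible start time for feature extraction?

15

Nothing follows deployment; the deadline of hour 62 is its only limit. It must start by 62 − 8 = hour 54.
Since deployment (must start by hour 54) depends on it, model export must finish by hour 54. Backing off its 6-hour duration gives a latest start of hour 48.
Since model export (must start by hour 48) depends on it, calibration must finish by hour 48. Backing off its 6-hour duration gives a latest start of hour 42.
Model training must finish in time for calibration (must start by hour 42, minus 2-hour gap → hour 40); deployment (must start by hour 54). The tightest is hour 40, so model training must start by 40 − 5 = hour 35.
Hyperparameter sweep has several dependents: model training (must start by hour 35, minus 3-hour gap → hour 32); calibration (must start by hour 42, minus 2-hour gap → hour 40). The earliest of those limits is hour 32, so hyperparameter sweep must start by 32 − 9 = hour 23.
Feature extraction must finish in time for hyperparameter sweep (must start by hour 23, minus 3-hour gap → hour 20); model training (must start by hour 35); calibration (must start by hour 42); model export (must start by hour 48). The tightest is hour 20, so feature extraction must start by 20 − 5 = hour 15.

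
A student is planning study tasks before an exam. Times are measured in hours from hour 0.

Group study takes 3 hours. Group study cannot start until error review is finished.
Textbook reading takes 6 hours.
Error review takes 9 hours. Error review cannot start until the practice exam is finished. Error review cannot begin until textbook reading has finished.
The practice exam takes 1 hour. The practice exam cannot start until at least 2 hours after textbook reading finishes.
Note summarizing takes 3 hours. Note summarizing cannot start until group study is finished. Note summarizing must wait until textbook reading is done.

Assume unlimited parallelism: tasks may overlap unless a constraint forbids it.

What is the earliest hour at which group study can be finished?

21

Textbook reading has no prerequisites, so it starts at hour 0 and finishes at hour 6.
The practice exam cannot begin until textbook reading (finishes hour 6, plus 2-hour gap → hour 8). It runs from hour 8 to 8 + 1 = hour 9.
Error review needs all of the practice exam (finishes hour 9); textbook reading (finishes hour 6). That puts its earliest start at hour 9; it finishes at 9 + 9 = hour 18.
Group study cannot begin until error review (finishes hour 18). It runs from hour 18 to 18 + 3 = hour 21.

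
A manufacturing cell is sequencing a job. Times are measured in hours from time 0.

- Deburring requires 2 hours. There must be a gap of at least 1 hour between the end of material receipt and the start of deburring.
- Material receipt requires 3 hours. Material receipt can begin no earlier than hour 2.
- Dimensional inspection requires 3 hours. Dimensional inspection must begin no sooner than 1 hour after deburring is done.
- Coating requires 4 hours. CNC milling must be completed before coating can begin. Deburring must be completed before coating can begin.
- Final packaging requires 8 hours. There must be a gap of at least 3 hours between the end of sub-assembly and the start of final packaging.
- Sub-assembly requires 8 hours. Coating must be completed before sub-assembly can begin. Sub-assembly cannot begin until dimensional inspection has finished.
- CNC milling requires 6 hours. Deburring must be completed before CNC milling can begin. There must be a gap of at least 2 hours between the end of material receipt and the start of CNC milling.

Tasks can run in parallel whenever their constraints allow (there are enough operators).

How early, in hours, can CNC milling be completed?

14

Material receipt waits on its own release at hour 2, so it starts at hour 2 and finishes at 2 + 3 = hour 5.
Deburring cannot begin until material receipt (finishes hour 5, plus 1-hour gap → hour 6). It runs from hour 6 to 6 + 2 = hour 8.
CNC milling needs all of deburring (finishes hour 8); material receipt (finishes hour 5, plus 2-hour gap → hour 7). That puts its earliest start at hour 8; it finishes at 8 + 6 = hour 14.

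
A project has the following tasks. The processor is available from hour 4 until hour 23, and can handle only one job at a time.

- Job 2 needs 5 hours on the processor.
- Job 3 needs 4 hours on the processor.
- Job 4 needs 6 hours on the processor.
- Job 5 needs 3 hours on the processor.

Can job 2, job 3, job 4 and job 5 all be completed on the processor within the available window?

Yes

The processor window is 23 − 4 = 19 hours.
Running back to back, the jobs need 5 + 4 + 6 + 3 = 18 hours on the processor.
Since 18 ≤ 19, they fit within the window.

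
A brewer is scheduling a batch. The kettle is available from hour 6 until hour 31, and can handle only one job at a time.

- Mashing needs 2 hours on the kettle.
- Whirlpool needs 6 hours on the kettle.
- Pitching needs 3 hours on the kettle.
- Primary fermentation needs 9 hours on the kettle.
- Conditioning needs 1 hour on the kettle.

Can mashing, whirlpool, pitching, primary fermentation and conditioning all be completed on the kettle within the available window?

Yes

The kettle window is 31 − 6 = 25 hours.
Running back to back, the jobs need 2 + 6 + 3 + 9 + 1 = 21 hours on the kettle.
Since 21 ≤ 25, they fit within the window.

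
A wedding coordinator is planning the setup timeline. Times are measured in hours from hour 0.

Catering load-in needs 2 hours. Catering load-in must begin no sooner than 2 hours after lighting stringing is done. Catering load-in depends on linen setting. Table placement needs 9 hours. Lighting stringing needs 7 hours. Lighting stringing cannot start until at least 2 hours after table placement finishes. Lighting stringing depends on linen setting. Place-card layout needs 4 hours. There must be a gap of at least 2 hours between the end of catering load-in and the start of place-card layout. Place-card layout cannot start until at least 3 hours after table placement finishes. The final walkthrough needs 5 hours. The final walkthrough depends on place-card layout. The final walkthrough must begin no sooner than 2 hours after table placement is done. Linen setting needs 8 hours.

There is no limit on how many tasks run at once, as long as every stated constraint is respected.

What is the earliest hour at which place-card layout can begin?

24

Linen setting can start immediately at hour 0; it finishes at hour 8.
Nothing blocks table placement, so it runs from hour 0 to hour 9.
Lighting stringing has to wait for table placement (finishes hour 9, plus 2-hour gap → hour 11); linen setting (finishes hour 8). The latest of these is hour 11, so lighting stringing runs hour 11 to 11 + 7 = hour 18.
Catering load-in has to wait for lighting stringing (finishes hour 18, plus 2-hour gap → hour 20); linen setting (finishes hour 8). The latest of these is hour 20, so catering load-in runs hour 20 to 20 + 2 = hour 22.
Place-card layout waits on catering load-in (finishes hour 22, plus 2-hour gap → hour 24); table placement (finishes hour 9, plus 3-hour gap → hour 12). The latest of these is hour 24, which is the earliest place-card layout can start.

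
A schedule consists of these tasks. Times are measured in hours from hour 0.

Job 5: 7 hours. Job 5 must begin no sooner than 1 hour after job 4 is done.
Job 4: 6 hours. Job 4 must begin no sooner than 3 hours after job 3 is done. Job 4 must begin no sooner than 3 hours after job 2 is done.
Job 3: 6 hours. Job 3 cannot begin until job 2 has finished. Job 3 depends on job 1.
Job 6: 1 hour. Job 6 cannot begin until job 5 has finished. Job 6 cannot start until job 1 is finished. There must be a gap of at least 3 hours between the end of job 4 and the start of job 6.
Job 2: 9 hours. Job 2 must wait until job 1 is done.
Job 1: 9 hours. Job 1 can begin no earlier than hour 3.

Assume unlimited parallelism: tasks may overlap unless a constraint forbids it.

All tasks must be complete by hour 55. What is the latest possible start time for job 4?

40

Job 6 has no dependents, so it just needs to finish by hour 55. Starting by 55 − 1 = hour 54 achieves that.
Job 5 has to be done before job 6 (must start by hour 54). That means finishing by hour 54, i.e. starting by 54 − 7 = hour 47.
Job 4 has several dependents: job 5 (must start by hour 47, minus 1-hour gap → hour 46); job 6 (must start by hour 54, minus 3-hour gap → hour 51). The earliest of those limits is hour 46, so job 4 must start by 46 − 6 = hour 40.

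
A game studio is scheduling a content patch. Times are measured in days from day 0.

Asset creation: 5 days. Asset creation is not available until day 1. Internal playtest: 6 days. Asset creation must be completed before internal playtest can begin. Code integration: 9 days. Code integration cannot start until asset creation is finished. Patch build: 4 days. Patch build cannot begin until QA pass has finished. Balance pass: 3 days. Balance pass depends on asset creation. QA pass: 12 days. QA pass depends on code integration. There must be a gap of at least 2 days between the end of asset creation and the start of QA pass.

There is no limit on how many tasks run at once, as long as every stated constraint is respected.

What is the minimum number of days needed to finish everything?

31

After its own release at day 1, asset creation can start at day 1 and finishes at day 6.
Balance pass waits on asset creation (finishes day 6), so it starts at day 6 and finishes at 6 + 3 = day 9.
After asset creation (finishes day 6), internal playtest can start at day 6 and finishes at day 12.
Code integration cannot begin until asset creation (finishes day 6). It runs from day 6 to 6 + 9 = day 15.
QA pass has to wait for code integration (finishes day 15); asset creation (finishes day 6, plus 2-day gap → day 8). The latest of these is day 15, so QA pass runs day 15 to 15 + 12 = day 27.
Patch build waits on QA pass (finishes day 27), so it starts at day 27 and finishes at 27 + 4 = day 31.
All tasks are finished once the last one completes. Finish times: Asset creation at 6, Code integration at 15, Internal playtest at 12, Balance pass at 9, QA pass at 27, Patch build at 31. The latest is day 31.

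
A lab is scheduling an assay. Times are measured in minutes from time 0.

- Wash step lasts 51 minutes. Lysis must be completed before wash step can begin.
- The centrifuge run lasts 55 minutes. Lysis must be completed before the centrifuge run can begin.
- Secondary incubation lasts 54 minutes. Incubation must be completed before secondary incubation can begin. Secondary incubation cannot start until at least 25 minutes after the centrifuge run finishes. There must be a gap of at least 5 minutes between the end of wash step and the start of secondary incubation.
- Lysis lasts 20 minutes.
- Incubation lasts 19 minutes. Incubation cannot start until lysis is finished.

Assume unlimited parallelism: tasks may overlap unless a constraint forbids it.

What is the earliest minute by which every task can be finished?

154

Lysis has no prerequisites, so it starts at minute 0 and finishes at minute 20.
Wash step waits on lysis (finishes minute 20), so it starts at minute 20 and finishes at 20 + 51 = minute 71.
After lysis (finishes minute 20), the centrifuge run can start at minute 20 and finishes at minute 75.
After lysis (finishes minute 20), incubation can start at minute 20 and finishes at minute 39.
Secondary incubation has to wait for incubation (finishes minute 39); the centrifuge run (finishes minute 75, plus 25-minute gap → minute 100); wash step (finishes minute 71, plus 5-minute gap → minute 76). The latest of these is minute 100, so secondary incubation runs minute 100 to 100 + 54 = minute 154.
All tasks are finished once the last one completes. Finish times: Lysis at 20, Incubation at 39, The centrifuge run at 75, Wash step at 71, Secondary incubation at 154. The latest is minute 154.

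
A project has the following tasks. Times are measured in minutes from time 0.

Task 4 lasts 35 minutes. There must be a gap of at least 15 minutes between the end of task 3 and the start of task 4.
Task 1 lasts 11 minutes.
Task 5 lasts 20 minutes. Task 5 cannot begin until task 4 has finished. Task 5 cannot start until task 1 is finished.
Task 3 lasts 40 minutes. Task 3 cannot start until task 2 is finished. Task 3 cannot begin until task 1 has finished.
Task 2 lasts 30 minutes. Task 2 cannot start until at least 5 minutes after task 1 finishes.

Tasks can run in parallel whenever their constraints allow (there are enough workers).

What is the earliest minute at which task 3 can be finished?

Task 1 has no prerequisites, so it starts at minute 0 and finishes at minute 11.
Task 2 waits on task 1 (finishes minute 11, plus 5-minute gap → minute 16), so it starts at minute 16 and finishes at 16 + 30 = minute 46.
Task 3 has to wait for task 2 (finishes minute 46); task 1 (finishes minute 11). The latest of these is minute 46, so task 3 runs minute 46 to 46 + 40 = minute 86.

86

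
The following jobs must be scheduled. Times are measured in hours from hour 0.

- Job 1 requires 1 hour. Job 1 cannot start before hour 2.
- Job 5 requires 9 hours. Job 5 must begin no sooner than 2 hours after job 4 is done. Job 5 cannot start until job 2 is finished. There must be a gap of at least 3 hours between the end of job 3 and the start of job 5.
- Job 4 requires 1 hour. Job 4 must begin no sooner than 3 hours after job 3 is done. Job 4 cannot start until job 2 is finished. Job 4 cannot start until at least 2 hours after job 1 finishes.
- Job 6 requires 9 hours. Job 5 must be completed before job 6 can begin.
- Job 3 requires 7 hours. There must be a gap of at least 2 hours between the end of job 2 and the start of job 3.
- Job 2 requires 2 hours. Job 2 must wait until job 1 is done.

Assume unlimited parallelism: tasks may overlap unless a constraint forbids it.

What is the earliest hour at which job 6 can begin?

Job 1 waits on its own release at hour 2, so it starts at hour 2 and finishes at 2 + 1 = hour 3.
Job 2 cannot begin until job 1 (finishes hour 3). It runs from hour 3 to 3 + 2 = hour 5.
Job 3 cannot begin until job 2 (finishes hour 5, plus 2-hour gap → hour 7). It runs from hour 7 to 7 + 7 = hour 14.
Job 4 needs all of job 3 (finishes hour 14, plus 3-hour gap → hour 17); job 2 (finishes hour 5); job 1 (finishes hour 3, plus 2-hour gap → hour 5). That puts its earliest start at hour 17; it finishes at 17 + 1 = hour 18.
Job 5 cannot start until job 4 (finishes hour 18, plus 2-hour gap → hour 20); job 2 (finishes hour 5); job 3 (finishes hour 14, plus 3-hour gap → hour 17). The controlling bound is hour 20, so job 5 finishes at 20 + 9 = hour 29.
Job 6 waits on job 5 (finishes hour 29), so the earliest it can start is hour 29.

29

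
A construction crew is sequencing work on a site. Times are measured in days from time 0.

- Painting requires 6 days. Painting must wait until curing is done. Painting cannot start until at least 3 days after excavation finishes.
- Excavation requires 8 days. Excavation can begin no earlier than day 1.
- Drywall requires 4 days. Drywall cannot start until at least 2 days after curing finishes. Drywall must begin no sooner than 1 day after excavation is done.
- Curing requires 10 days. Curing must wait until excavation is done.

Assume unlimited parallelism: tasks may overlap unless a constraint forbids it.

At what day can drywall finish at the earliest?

Excavation waits on its own release at day 1, so it starts at day 1 and finishes at 1 + 8 = day 9.
After excavation (finishes day 9), curing can start at day 9 and finishes at day 19.
Drywall has to wait for curing (finishes day 19, plus 2-day gap → day 21); excavation (finishes day 9, plus 1-day gap → day 10). The latest of these is day 21, so drywall runs day 21 to 21 + 4 = day 25.

25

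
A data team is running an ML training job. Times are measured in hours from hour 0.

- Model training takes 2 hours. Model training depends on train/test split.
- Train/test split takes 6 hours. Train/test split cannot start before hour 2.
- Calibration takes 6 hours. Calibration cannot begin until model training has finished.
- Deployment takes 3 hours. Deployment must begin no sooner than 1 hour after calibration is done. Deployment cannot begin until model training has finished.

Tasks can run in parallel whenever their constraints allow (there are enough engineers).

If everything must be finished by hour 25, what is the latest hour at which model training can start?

13

To finish by hour 25, deployment (duration 3) must start no later than hour 22.
Calibration must finish before deployment (must start by hour 22, minus 1-hour gap → hour 21). With a 6-hour duration, calibration must start by 21 − 6 = hour 15.
Model training must finish in time for calibration (must start by hour 15); deployment (must start by hour 22). The tightest is hour 15, so model training must start by 15 − 2 = hour 13.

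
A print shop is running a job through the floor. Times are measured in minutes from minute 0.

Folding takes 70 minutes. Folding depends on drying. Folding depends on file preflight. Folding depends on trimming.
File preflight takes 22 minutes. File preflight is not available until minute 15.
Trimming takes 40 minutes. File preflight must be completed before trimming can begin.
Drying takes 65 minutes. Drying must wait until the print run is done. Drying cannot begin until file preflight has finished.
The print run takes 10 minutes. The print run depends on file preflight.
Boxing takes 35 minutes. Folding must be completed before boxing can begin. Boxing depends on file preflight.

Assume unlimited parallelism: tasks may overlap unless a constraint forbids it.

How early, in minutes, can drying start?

47

After its own release at minute 15, file preflight can start at minute 15 and finishes at minute 37.
The print run waits on file preflight (finishes minute 37), so it starts at minute 37 and finishes at 37 + 10 = minute 47.
Drying waits on the print run (finishes minute 47); file preflight (finishes minute 37). The latest of these is minute 47, which is the earliest drying can start.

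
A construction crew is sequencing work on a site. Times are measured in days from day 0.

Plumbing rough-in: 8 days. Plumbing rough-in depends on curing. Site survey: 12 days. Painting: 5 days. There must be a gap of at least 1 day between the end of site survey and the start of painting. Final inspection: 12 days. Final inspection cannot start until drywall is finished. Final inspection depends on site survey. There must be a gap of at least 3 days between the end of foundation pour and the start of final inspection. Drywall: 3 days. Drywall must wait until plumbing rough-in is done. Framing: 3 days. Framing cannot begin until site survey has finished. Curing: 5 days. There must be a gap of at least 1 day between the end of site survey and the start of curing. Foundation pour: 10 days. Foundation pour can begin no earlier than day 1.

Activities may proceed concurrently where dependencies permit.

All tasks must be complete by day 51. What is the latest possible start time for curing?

Final inspection has no dependents, so it just needs to finish by day 51. Starting by 51 − 12 = day 39 achieves that.
Drywall feeds into final inspection (must start by day 39); so drywall must finish by day 39 and therefore start by day 36.
Plumbing rough-in has to be done before drywall (must start by day 36). That means finishing by day 36, i.e. starting by 36 − 8 = day 28.
Curing feeds into plumbing rough-in (must start by day 28); so curing must finish by day 28 and therefore start by day 23.

23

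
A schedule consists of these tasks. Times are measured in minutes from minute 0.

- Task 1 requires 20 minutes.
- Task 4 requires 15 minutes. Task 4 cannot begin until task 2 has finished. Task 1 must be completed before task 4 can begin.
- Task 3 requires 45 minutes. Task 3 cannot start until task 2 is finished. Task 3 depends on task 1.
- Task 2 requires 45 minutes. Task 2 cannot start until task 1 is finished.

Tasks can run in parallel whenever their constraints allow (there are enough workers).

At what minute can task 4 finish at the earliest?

80

Task 1 has no prerequisites, so it starts at minute 0 and finishes at minute 20.
Task 2 cannot begin until task 1 (finishes minute 20). It runs from minute 20 to 20 + 45 = minute 65.
For task 4: task 2 (finishes minute 65); task 1 (finishes minute 20). Taking the maximum gives a start of minute 65, and it finishes at 65 + 15 = minute 80.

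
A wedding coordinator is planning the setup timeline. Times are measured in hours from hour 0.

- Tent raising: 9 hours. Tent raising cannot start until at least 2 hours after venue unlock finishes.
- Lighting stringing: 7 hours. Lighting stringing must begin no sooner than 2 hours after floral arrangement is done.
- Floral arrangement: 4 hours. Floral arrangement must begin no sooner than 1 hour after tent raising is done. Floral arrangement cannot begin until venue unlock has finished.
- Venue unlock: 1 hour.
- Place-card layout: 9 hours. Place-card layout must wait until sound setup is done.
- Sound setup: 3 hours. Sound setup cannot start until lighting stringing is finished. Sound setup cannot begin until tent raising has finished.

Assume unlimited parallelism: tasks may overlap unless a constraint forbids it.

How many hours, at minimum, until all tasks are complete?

Nothing blocks venue unlock, so it runs from hour 0 to hour 1.
Tent raising waits on venue unlock (finishes hour 1, plus 2-hour gap → hour 3), so it starts at hour 3 and finishes at 3 + 9 = hour 12.
Floral arrangement has to wait for tent raising (finishes hour 12, plus 1-hour gap → hour 13); venue unlock (finishes hour 1). The latest of these is hour 13, so floral arrangement runs hour 13 to 13 + 4 = hour 17.
Lighting stringing waits on floral arrangement (finishes hour 17, plus 2-hour gap → hour 19), so it starts at hour 19 and finishes at 19 + 7 = hour 26.
For sound setup: lighting stringing (finishes hour 26); tent raising (finishes hour 12). Taking the maximum gives a start of hour 26, and it finishes at 26 + 3 = hour 29.
Place-card layout cannot begin until sound setup (finishes hour 29). It runs from hour 29 to 29 + 9 = hour 38.
All tasks are finished once the last one completes. Finish times: Venue unlock at 1, Tent raising at 12, Floral arrangement at 17, Lighting stringing at 26, Sound setup at 29, Place-card layout at 38. The latest is hour 38.

38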